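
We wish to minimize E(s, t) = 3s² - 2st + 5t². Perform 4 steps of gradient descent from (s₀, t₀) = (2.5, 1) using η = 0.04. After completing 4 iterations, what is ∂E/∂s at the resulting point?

∇E = (6s - 2t, -2s + 10t)
Step 1: at (2.5, 1), ∇E = (13, 5) → (2.5, 1) − 0.04·(13, 5) = (1.98, 0.8)
Step 2: at (1.98, 0.8), ∇E = (10.28, 4.04) → (1.98, 0.8) − 0.04·(10.28, 4.04) = (1.5688, 0.6384)
Step 3: at (1.5688, 0.6384), ∇E = (8.136, 3.2464) → (1.5688, 0.6384) − 0.04·(8.136, 3.2464) = (1.24336, 0.508544)
Step 4: at (1.24336, 0.508544), ∇E = (6.443072, 2.59872) → (1.24336, 0.508544) − 0.04·(6.443072, 2.59872) = (0.98563712, 0.4045952)
∂E/∂s at (0.98563712, 0.4045952) = 5.10463232

5.10463232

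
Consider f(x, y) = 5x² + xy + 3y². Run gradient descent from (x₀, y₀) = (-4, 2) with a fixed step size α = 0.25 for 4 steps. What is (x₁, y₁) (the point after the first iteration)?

(5.5, 0)

∇f = (10x + y, x + 6y)
(x₁, y₁) = (-4, 2) − 0.25·(-38, 8) = (5.5, 0)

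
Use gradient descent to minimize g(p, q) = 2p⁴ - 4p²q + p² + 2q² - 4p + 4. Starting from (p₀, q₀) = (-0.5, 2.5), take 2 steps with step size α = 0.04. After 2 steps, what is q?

∇g = (8p³ - 8pq + 2p - 4, -4p² + 4q)
(p₁, q₁) = (-0.5, 2.5) − 0.04·(4, 9) = (-0.66, 2.14)
(p₂, q₂) = (-0.66, 2.14) − 0.04·(3.679232, 6.8176) = (-0.80716928, 1.867296)
q = 1.867296

1.867296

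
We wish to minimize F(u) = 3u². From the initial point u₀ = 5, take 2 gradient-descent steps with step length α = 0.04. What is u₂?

F′(u) = 6u
u₁ = 5 − 0.04·30 = 3.8
u₂ = 3.8 − 0.04·22.8 = 2.888

2.888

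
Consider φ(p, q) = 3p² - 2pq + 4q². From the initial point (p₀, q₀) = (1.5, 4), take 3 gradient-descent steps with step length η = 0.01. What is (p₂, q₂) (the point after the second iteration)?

∇φ = (6p - 2q, -2p + 8q)
Step 1: at (1.5, 4), ∇φ = (1, 29) → (1.5, 4) − 0.01·(1, 29) = (1.49, 3.71)
Step 2: at (1.49, 3.71), ∇φ = (1.52, 26.7) → (1.49, 3.71) − 0.01·(1.52, 26.7) = (1.4748, 3.443)

(1.4748, 3.443)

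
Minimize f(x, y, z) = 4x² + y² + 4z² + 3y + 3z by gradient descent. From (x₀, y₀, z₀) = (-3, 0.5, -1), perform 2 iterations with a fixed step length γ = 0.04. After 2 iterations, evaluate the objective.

∇f = (8x, 2y + 3, 8z + 3)
Step 1: at (-3, 0.5, -1), ∇f = (-24, 4, -5) → (-3, 0.5, -1) − 0.04·(-24, 4, -5) = (-2.04, 0.34, -0.8)
Step 2: at (-2.04, 0.34, -0.8), ∇f = (-16.32, 3.68, -3.4) → (-2.04, 0.34, -0.8) − 0.04·(-16.32, 3.68, -3.4) = (-1.3872, 0.1928, -0.664)
f(-1.3872, 0.1928, -0.664) = 8.0844512

8.0844512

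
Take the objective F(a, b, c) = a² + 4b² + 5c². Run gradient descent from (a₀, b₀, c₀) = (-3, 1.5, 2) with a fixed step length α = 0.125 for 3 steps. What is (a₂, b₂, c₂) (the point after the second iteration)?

∇F = (2a, 8b, 10c)
Step 1: at (-3, 1.5, 2), ∇F = (-6, 12, 20) → (-3, 1.5, 2) − 0.125·(-6, 12, 20) = (-2.25, 0, -0.5)
Step 2: at (-2.25, 0, -0.5), ∇F = (-4.5, 0, -5) → (-2.25, 0, -0.5) − 0.125·(-4.5, 0, -5) = (-1.6875, 0, 0.125)

(-1.6875, 0, 0.125)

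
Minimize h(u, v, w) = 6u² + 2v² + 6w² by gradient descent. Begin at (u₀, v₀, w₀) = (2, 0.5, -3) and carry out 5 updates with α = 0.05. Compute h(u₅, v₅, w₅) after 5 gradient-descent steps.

∇h = (12u, 4v, 12w)
(u₁, v₁, w₁) = (2, 0.5, -3) − 0.05·(24, 2, -36) = (0.8, 0.4, -1.2)
(u₂, v₂, w₂) = (0.8, 0.4, -1.2) − 0.05·(9.6, 1.6, -14.4) = (0.32, 0.32, -0.48)
(u₃, v₃, w₃) = (0.32, 0.32, -0.48) − 0.05·(3.84, 1.28, -5.76) = (0.128, 0.256, -0.192)
(u₄, v₄, w₄) = (0.128, 0.256, -0.192) − 0.05·(1.536, 1.024, -2.304) = (0.0512, 0.2048, -0.0768)
(u₅, v₅, w₅) = (0.0512, 0.2048, -0.0768) − 0.05·(0.6144, 0.8192, -0.9216) = (0.02048, 0.16384, -0.03072)
h(0.02048, 0.16384, -0.03072) = 0.061865984

0.061865984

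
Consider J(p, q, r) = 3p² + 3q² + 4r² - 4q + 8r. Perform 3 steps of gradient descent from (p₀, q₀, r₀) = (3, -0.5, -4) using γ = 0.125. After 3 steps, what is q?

0.6484375

∇J = (6p, 6q - 4, 8r + 8)
Step 1: at (3, -0.5, -4), ∇J = (18, -7, -24) → (3, -0.5, -4) − 0.125·(18, -7, -24) = (0.75, 0.375, -1)
Step 2: at (0.75, 0.375, -1), ∇J = (4.5, -1.75, 0) → (0.75, 0.375, -1) − 0.125·(4.5, -1.75, 0) = (0.1875, 0.59375, -1)
Step 3: at (0.1875, 0.59375, -1), ∇J = (1.125, -0.4375, 0) → (0.1875, 0.59375, -1) − 0.125·(1.125, -0.4375, 0) = (0.046875, 0.6484375, -1)
q = 0.6484375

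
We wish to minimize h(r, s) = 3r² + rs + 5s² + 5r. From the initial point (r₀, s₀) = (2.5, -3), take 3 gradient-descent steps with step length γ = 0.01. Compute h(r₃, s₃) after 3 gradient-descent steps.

∇h = (6r + s + 5, r + 10s)
(r₁, s₁) = (2.5, -3) − 0.01·(17, -27.5) = (2.33, -2.725)
(r₂, s₂) = (2.33, -2.725) − 0.01·(16.255, -24.92) = (2.16745, -2.4758)
(r₃, s₃) = (2.16745, -2.4758) − 0.01·(15.5289, -22.59055) = (2.012161, -2.2498945)
h(2.012161, -2.2498945) = 42.99015700839975

42.99015700839975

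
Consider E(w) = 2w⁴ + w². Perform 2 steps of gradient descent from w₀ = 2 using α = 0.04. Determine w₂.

-0.54296064

E′(w) = 8w³ + 2w
Step 1: E′(2) = 68; w₁ = 2 − 0.04·68 = -0.72
Step 2: E′(-0.72) = -4.425984; w₂ = -0.72 − 0.04·(-4.425984) = -0.54296064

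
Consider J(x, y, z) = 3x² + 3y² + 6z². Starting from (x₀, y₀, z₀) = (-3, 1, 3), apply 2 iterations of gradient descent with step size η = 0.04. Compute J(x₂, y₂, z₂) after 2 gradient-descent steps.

13.95692544

∇J = (6x, 6y, 12z)
Step 1: at (-3, 1, 3), ∇J = (-18, 6, 36) → (-3, 1, 3) − 0.04·(-18, 6, 36) = (-2.28, 0.76, 1.56)
Step 2: at (-2.28, 0.76, 1.56), ∇J = (-13.68, 4.56, 18.72) → (-2.28, 0.76, 1.56) − 0.04·(-13.68, 4.56, 18.72) = (-1.7328, 0.5776, 0.8112)
J(-1.7328, 0.5776, 0.8112) = 13.95692544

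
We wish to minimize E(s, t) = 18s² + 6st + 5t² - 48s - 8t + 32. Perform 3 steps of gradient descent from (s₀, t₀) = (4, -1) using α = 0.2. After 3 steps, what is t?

-137.848

∇E = (36s + 6t - 48, 6s + 10t - 8)
(s₁, t₁) = (4, -1) − 0.2·(90, 6) = (-14, -2.2)
(s₂, t₂) = (-14, -2.2) − 0.2·(-565.2, -114) = (99.04, 20.6)
(s₃, t₃) = (99.04, 20.6) − 0.2·(3641.04, 792.24) = (-629.168, -137.848)
t = -137.848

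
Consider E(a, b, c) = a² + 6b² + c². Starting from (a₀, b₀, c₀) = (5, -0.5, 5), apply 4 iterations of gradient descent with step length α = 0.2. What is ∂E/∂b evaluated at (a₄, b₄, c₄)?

∇E = (2a, 12b, 2c)
(a₁, b₁, c₁) = (5, -0.5, 5) − 0.2·(10, -6, 10) = (3, 0.7, 3)
(a₂, b₂, c₂) = (3, 0.7, 3) − 0.2·(6, 8.4, 6) = (1.8, -0.98, 1.8)
(a₃, b₃, c₃) = (1.8, -0.98, 1.8) − 0.2·(3.6, -11.76, 3.6) = (1.08, 1.372, 1.08)
(a₄, b₄, c₄) = (1.08, 1.372, 1.08) − 0.2·(2.16, 16.464, 2.16) = (0.648, -1.9208, 0.648)
∂E/∂b at (0.648, -1.9208, 0.648) = -23.0496

-23.0496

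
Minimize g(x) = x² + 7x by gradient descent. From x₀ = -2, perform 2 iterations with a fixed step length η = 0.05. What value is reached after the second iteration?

-2.285

g′(x) = 2x + 7
Step 1: g′(-2) = 3; x₁ = -2 − 0.05·3 = -2.15
Step 2: g′(-2.15) = 2.7; x₂ = -2.15 − 0.05·2.7 = -2.285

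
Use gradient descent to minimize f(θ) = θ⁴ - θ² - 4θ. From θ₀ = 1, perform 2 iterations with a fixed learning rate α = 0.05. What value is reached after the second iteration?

f′(θ) = 4θ³ - 2θ - 4
Step 1: f′(1) = -2; θ₁ = 1 − 0.05·(-2) = 1.1
Step 2: f′(1.1) = -0.876; θ₂ = 1.1 − 0.05·(-0.876) = 1.1438

1.1438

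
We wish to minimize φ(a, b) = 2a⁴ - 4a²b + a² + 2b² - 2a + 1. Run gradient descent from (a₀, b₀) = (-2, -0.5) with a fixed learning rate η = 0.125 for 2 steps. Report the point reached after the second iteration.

(-445.859375, 30.90625)

∇φ = (8a³ - 8ab + 2a - 2, -4a² + 4b)
(a₁, b₁) = (-2, -0.5) − 0.125·(-78, -18) = (7.75, 1.75)
(a₂, b₂) = (7.75, 1.75) − 0.125·(3628.875, -233.25) = (-445.859375, 30.90625)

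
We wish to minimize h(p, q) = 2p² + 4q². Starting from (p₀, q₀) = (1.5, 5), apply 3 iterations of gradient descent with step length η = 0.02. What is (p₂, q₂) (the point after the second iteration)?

(1.2696, 3.528)

∇h = (4p, 8q)
Step 1: at (1.5, 5), ∇h = (6, 40) → (1.5, 5) − 0.02·(6, 40) = (1.38, 4.2)
Step 2: at (1.38, 4.2), ∇h = (5.52, 33.6) → (1.38, 4.2) − 0.02·(5.52, 33.6) = (1.2696, 3.528)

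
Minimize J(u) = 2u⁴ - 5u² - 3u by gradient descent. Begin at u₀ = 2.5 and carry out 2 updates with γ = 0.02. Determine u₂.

0.70390144

J′(u) = 8u³ - 10u - 3
u₁ = 2.5 − 0.02·97 = 0.56
u₂ = 0.56 − 0.02·(-7.195072) = 0.70390144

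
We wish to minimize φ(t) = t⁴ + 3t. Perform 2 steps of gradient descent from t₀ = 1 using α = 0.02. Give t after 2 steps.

0.74911552

φ′(t) = 4t³ + 3
Step 1: φ′(1) = 7; t₁ = 1 − 0.02·7 = 0.86
Step 2: φ′(0.86) = 5.544224; t₂ = 0.86 − 0.02·5.544224 = 0.74911552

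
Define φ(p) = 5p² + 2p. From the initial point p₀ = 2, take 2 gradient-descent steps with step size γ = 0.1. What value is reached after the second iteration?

-0.2

φ′(p) = 10p + 2
Step 1: φ′(2) = 22; p₁ = 2 − 0.1·22 = -0.2
Step 2: φ′(-0.2) = 0; p₂ = -0.2 − 0.1·0 = -0.2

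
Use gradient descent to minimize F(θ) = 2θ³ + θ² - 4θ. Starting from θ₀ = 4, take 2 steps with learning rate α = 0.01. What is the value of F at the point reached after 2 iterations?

25.247168

F′(θ) = 6θ² + 2θ - 4
θ₁ = 4 − 0.01·100 = 3
θ₂ = 3 − 0.01·56 = 2.44
F(2.44) = 25.247168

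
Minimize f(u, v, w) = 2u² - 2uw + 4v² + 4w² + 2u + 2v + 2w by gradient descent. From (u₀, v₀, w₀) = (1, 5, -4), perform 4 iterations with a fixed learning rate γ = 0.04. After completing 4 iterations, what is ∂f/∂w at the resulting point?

-5.49572608

∇f = (4u - 2w + 2, 8v + 2, -2u + 8w + 2)
Step 1: at (1, 5, -4), ∇f = (14, 42, -32) → (1, 5, -4) − 0.04·(14, 42, -32) = (0.44, 3.32, -2.72)
Step 2: at (0.44, 3.32, -2.72), ∇f = (9.2, 28.56, -20.64) → (0.44, 3.32, -2.72) − 0.04·(9.2, 28.56, -20.64) = (0.072, 2.1776, -1.8944)
Step 3: at (0.072, 2.1776, -1.8944), ∇f = (6.0768, 19.4208, -13.2992) → (0.072, 2.1776, -1.8944) − 0.04·(6.0768, 19.4208, -13.2992) = (-0.171072, 1.400768, -1.362432)
Step 4: at (-0.171072, 1.400768, -1.362432), ∇f = (4.040576, 13.206144, -8.557312) → (-0.171072, 1.400768, -1.362432) − 0.04·(4.040576, 13.206144, -8.557312) = (-0.33269504, 0.87252224, -1.02013952)
∂f/∂w at (-0.33269504, 0.87252224, -1.02013952) = -5.49572608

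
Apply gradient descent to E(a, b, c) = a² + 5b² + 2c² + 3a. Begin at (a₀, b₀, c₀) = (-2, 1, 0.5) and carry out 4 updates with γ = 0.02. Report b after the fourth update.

∇E = (2a + 3, 10b, 4c)
(a₁, b₁, c₁) = (-2, 1, 0.5) − 0.02·(-1, 10, 2) = (-1.98, 0.8, 0.46)
(a₂, b₂, c₂) = (-1.98, 0.8, 0.46) − 0.02·(-0.96, 8, 1.84) = (-1.9608, 0.64, 0.4232)
(a₃, b₃, c₃) = (-1.9608, 0.64, 0.4232) − 0.02·(-0.9216, 6.4, 1.6928) = (-1.942368, 0.512, 0.389344)
(a₄, b₄, c₄) = (-1.942368, 0.512, 0.389344) − 0.02·(-0.884736, 5.12, 1.557376) = (-1.92467328, 0.4096, 0.35819648)
b = 0.4096

0.4096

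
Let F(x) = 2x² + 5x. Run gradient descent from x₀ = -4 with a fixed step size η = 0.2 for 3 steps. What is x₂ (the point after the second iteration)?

F′(x) = 4x + 5
x₁ = -4 − 0.2·(-11) = -1.8
x₂ = -1.8 − 0.2·(-2.2) = -1.36

-1.36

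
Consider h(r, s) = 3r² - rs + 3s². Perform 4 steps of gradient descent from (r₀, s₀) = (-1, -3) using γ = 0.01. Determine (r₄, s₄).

∇h = (6r - s, -r + 6s)
Step 1: at (-1, -3), ∇h = (-3, -17) → (-1, -3) − 0.01·(-3, -17) = (-0.97, -2.83)
Step 2: at (-0.97, -2.83), ∇h = (-2.99, -16.01) → (-0.97, -2.83) − 0.01·(-2.99, -16.01) = (-0.9401, -2.6699)
Step 3: at (-0.9401, -2.6699), ∇h = (-2.9707, -15.0793) → (-0.9401, -2.6699) − 0.01·(-2.9707, -15.0793) = (-0.910393, -2.519107)
Step 4: at (-0.910393, -2.519107), ∇h = (-2.943251, -14.204249) → (-0.910393, -2.519107) − 0.01·(-2.943251, -14.204249) = (-0.88096049, -2.37706451)

(-0.88096049, -2.37706451)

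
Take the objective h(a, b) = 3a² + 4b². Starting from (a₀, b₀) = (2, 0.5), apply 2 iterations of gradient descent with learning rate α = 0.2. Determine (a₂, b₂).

(0.08, 0.18)

∇h = (6a, 8b)
Step 1: at (2, 0.5), ∇h = (12, 4) → (2, 0.5) − 0.2·(12, 4) = (-0.4, -0.3)
Step 2: at (-0.4, -0.3), ∇h = (-2.4, -2.4) → (-0.4, -0.3) − 0.2·(-2.4, -2.4) = (0.08, 0.18)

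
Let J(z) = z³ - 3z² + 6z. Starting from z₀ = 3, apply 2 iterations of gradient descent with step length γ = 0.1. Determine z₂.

1.125

J′(z) = 3z² - 6z + 6
z₁ = 3 − 0.1·15 = 1.5
z₂ = 1.5 − 0.1·3.75 = 1.125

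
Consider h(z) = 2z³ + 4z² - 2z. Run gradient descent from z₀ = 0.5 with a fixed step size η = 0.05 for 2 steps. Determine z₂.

h′(z) = 6z² + 8z - 2
z₁ = 0.5 − 0.05·3.5 = 0.325
z₂ = 0.325 − 0.05·1.23375 = 0.2633125

0.2633125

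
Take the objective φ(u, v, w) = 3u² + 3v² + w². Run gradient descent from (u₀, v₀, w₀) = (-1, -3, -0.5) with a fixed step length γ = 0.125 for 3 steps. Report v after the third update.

∇φ = (6u, 6v, 2w)
Step 1: at (-1, -3, -0.5), ∇φ = (-6, -18, -1) → (-1, -3, -0.5) − 0.125·(-6, -18, -1) = (-0.25, -0.75, -0.375)
Step 2: at (-0.25, -0.75, -0.375), ∇φ = (-1.5, -4.5, -0.75) → (-0.25, -0.75, -0.375) − 0.125·(-1.5, -4.5, -0.75) = (-0.0625, -0.1875, -0.28125)
Step 3: at (-0.0625, -0.1875, -0.28125), ∇φ = (-0.375, -1.125, -0.5625) → (-0.0625, -0.1875, -0.28125) − 0.125·(-0.375, -1.125, -0.5625) = (-0.015625, -0.046875, -0.2109375)
v = -0.046875

-0.046875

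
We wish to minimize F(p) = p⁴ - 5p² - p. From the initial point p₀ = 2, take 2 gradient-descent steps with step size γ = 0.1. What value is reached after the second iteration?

1.6084

F′(p) = 4p³ - 10p - 1
Step 1: F′(2) = 11; p₁ = 2 − 0.1·11 = 0.9
Step 2: F′(0.9) = -7.084; p₂ = 0.9 − 0.1·(-7.084) = 1.6084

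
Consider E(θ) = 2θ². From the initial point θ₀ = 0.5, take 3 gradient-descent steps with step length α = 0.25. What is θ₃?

0

E′(θ) = 4θ
Step 1: E′(0.5) = 2; θ₁ = 0.5 − 0.25·2 = 0
Step 2: E′(0) = 0; θ₂ = 0 − 0.25·0 = 0
Step 3: E′(0) = 0; θ₃ = 0 − 0.25·0 = 0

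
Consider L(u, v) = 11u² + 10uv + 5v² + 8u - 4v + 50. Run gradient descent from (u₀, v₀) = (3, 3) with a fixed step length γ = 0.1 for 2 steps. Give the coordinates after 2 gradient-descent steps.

(10.68, 7.8)

∇L = (22u + 10v + 8, 10u + 10v - 4)
(u₁, v₁) = (3, 3) − 0.1·(104, 56) = (-7.4, -2.6)
(u₂, v₂) = (-7.4, -2.6) − 0.1·(-180.8, -104) = (10.68, 7.8)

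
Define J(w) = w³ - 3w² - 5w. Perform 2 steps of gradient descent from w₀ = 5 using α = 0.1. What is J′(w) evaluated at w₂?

-6.08

J′(w) = 3w² - 6w - 5
Step 1: J′(5) = 40; w₁ = 5 − 0.1·40 = 1
Step 2: J′(1) = -8; w₂ = 1 − 0.1·(-8) = 1.8
J′(w) at (1.8) = -6.08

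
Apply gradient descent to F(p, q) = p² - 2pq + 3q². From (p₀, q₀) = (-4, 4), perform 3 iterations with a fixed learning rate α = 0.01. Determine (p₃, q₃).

(-3.54816, 3.105664)

∇F = (2p - 2q, -2p + 6q)
Step 1: at (-4, 4), ∇F = (-16, 32) → (-4, 4) − 0.01·(-16, 32) = (-3.84, 3.68)
Step 2: at (-3.84, 3.68), ∇F = (-15.04, 29.76) → (-3.84, 3.68) − 0.01·(-15.04, 29.76) = (-3.6896, 3.3824)
Step 3: at (-3.6896, 3.3824), ∇F = (-14.144, 27.6736) → (-3.6896, 3.3824) − 0.01·(-14.144, 27.6736) = (-3.54816, 3.105664)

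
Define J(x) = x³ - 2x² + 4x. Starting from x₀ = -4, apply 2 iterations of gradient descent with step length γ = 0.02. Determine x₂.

J′(x) = 3x² - 4x + 4
x₁ = -4 − 0.02·68 = -5.36
x₂ = -5.36 − 0.02·111.6288 = -7.592576

-7.592576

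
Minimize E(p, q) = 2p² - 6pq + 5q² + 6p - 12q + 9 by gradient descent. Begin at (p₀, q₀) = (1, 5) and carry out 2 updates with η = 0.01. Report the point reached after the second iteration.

(1.3728, 4.404)

∇E = (4p - 6q + 6, -6p + 10q - 12)
(p₁, q₁) = (1, 5) − 0.01·(-20, 32) = (1.2, 4.68)
(p₂, q₂) = (1.2, 4.68) − 0.01·(-17.28, 27.6) = (1.3728, 4.404)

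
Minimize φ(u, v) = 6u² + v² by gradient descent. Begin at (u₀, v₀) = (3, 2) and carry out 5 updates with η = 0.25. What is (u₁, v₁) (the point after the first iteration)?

(-6, 1)

∇φ = (12u, 2v)
Step 1: at (3, 2), ∇φ = (36, 4) → (3, 2) − 0.25·(36, 4) = (-6, 1)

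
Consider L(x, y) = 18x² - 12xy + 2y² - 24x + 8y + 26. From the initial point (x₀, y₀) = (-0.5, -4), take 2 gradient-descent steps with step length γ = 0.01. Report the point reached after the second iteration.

∇L = (36x - 12y - 24, -12x + 4y + 8)
(x₁, y₁) = (-0.5, -4) − 0.01·(6, -2) = (-0.56, -3.98)
(x₂, y₂) = (-0.56, -3.98) − 0.01·(3.6, -1.2) = (-0.596, -3.968)

(-0.596, -3.968)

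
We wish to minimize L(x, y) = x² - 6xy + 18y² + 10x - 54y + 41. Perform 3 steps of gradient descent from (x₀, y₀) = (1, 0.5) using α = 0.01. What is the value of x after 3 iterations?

∇L = (2x - 6y + 10, -6x + 36y - 54)
(x₁, y₁) = (1, 0.5) − 0.01·(9, -42) = (0.91, 0.92)
(x₂, y₂) = (0.91, 0.92) − 0.01·(6.3, -26.34) = (0.847, 1.1834)
(x₃, y₃) = (0.847, 1.1834) − 0.01·(4.5936, -16.4796) = (0.801064, 1.348196)
x = 0.801064

0.801064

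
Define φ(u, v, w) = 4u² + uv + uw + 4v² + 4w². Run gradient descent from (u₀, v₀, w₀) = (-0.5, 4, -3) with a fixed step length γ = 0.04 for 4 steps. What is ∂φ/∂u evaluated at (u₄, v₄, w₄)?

-1.0227072

∇φ = (8u + v + w, u + 8v, u + 8w)
(u₁, v₁, w₁) = (-0.5, 4, -3) − 0.04·(-3, 31.5, -24.5) = (-0.38, 2.74, -2.02)
(u₂, v₂, w₂) = (-0.38, 2.74, -2.02) − 0.04·(-2.32, 21.54, -16.54) = (-0.2872, 1.8784, -1.3584)
(u₃, v₃, w₃) = (-0.2872, 1.8784, -1.3584) − 0.04·(-1.7776, 14.74, -11.1544) = (-0.216096, 1.2888, -0.912224)
(u₄, v₄, w₄) = (-0.216096, 1.2888, -0.912224) − 0.04·(-1.352192, 10.094304, -7.513888) = (-0.16200832, 0.88502784, -0.61166848)
∂φ/∂u at (-0.16200832, 0.88502784, -0.61166848) = -1.0227072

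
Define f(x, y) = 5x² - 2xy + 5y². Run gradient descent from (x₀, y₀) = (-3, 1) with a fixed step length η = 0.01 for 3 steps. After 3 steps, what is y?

0.584256

∇f = (10x - 2y, -2x + 10y)
(x₁, y₁) = (-3, 1) − 0.01·(-32, 16) = (-2.68, 0.84)
(x₂, y₂) = (-2.68, 0.84) − 0.01·(-28.48, 13.76) = (-2.3952, 0.7024)
(x₃, y₃) = (-2.3952, 0.7024) − 0.01·(-25.3568, 11.8144) = (-2.141632, 0.584256)
y = 0.584256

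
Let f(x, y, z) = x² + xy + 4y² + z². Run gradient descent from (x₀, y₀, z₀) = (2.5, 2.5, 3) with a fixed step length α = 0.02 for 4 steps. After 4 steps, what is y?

1.10281

∇f = (2x + y, x + 8y, 2z)
(x₁, y₁, z₁) = (2.5, 2.5, 3) − 0.02·(7.5, 22.5, 6) = (2.35, 2.05, 2.88)
(x₂, y₂, z₂) = (2.35, 2.05, 2.88) − 0.02·(6.75, 18.75, 5.76) = (2.215, 1.675, 2.7648)
(x₃, y₃, z₃) = (2.215, 1.675, 2.7648) − 0.02·(6.105, 15.615, 5.5296) = (2.0929, 1.3627, 2.654208)
(x₄, y₄, z₄) = (2.0929, 1.3627, 2.654208) − 0.02·(5.5485, 12.9945, 5.308416) = (1.98193, 1.10281, 2.54803968)
y = 1.10281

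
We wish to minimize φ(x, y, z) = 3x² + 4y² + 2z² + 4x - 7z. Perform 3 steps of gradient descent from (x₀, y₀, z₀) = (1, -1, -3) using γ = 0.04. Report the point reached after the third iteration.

∇φ = (6x + 4, 8y, 4z - 7)
Step 1: at (1, -1, -3), ∇φ = (10, -8, -19) → (1, -1, -3) − 0.04·(10, -8, -19) = (0.6, -0.68, -2.24)
Step 2: at (0.6, -0.68, -2.24), ∇φ = (7.6, -5.44, -15.96) → (0.6, -0.68, -2.24) − 0.04·(7.6, -5.44, -15.96) = (0.296, -0.4624, -1.6016)
Step 3: at (0.296, -0.4624, -1.6016), ∇φ = (5.776, -3.6992, -13.4064) → (0.296, -0.4624, -1.6016) − 0.04·(5.776, -3.6992, -13.4064) = (0.06496, -0.314432, -1.065344)

(0.06496, -0.314432, -1.065344)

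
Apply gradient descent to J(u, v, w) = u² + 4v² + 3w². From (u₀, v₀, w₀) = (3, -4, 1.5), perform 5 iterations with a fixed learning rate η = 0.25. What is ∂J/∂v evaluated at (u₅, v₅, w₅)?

∇J = (2u, 8v, 6w)
(u₁, v₁, w₁) = (3, -4, 1.5) − 0.25·(6, -32, 9) = (1.5, 4, -0.75)
(u₂, v₂, w₂) = (1.5, 4, -0.75) − 0.25·(3, 32, -4.5) = (0.75, -4, 0.375)
(u₃, v₃, w₃) = (0.75, -4, 0.375) − 0.25·(1.5, -32, 2.25) = (0.375, 4, -0.1875)
(u₄, v₄, w₄) = (0.375, 4, -0.1875) − 0.25·(0.75, 32, -1.125) = (0.1875, -4, 0.09375)
(u₅, v₅, w₅) = (0.1875, -4, 0.09375) − 0.25·(0.375, -32, 0.5625) = (0.09375, 4, -0.046875)
∂J/∂v at (0.09375, 4, -0.046875) = 32

32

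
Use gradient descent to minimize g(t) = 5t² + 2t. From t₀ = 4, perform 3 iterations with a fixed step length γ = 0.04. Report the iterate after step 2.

1.312

g′(t) = 10t + 2
t₁ = 4 − 0.04·42 = 2.32
t₂ = 2.32 − 0.04·25.2 = 1.312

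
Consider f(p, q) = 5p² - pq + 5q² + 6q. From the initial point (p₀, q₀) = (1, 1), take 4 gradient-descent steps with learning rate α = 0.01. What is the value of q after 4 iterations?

0.47938741

∇f = (10p - q, -p + 10q + 6)
Step 1: at (1, 1), ∇f = (9, 15) → (1, 1) − 0.01·(9, 15) = (0.91, 0.85)
Step 2: at (0.91, 0.85), ∇f = (8.25, 13.59) → (0.91, 0.85) − 0.01·(8.25, 13.59) = (0.8275, 0.7141)
Step 3: at (0.8275, 0.7141), ∇f = (7.5609, 12.3135) → (0.8275, 0.7141) − 0.01·(7.5609, 12.3135) = (0.751891, 0.590965)
Step 4: at (0.751891, 0.590965), ∇f = (6.927945, 11.157759) → (0.751891, 0.590965) − 0.01·(6.927945, 11.157759) = (0.68261155, 0.47938741)
q = 0.47938741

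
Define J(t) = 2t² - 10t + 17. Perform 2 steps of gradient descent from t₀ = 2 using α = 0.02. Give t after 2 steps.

2.0768

J′(t) = 4t - 10
Step 1: J′(2) = -2; t₁ = 2 − 0.02·(-2) = 2.04
Step 2: J′(2.04) = -1.84; t₂ = 2.04 − 0.02·(-1.84) = 2.0768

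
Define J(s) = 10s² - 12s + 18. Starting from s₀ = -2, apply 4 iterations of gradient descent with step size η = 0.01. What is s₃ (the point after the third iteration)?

J′(s) = 20s - 12
Step 1: J′(-2) = -52; s₁ = -2 − 0.01·(-52) = -1.48
Step 2: J′(-1.48) = -41.6; s₂ = -1.48 − 0.01·(-41.6) = -1.064
Step 3: J′(-1.064) = -33.28; s₃ = -1.064 − 0.01·(-33.28) = -0.7312

-0.7312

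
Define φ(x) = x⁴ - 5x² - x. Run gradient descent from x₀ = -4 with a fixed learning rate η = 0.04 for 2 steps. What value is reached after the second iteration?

-9.80851712

φ′(x) = 4x³ - 10x - 1
Step 1: φ′(-4) = -217; x₁ = -4 − 0.04·(-217) = 4.68
Step 2: φ′(4.68) = 362.212928; x₂ = 4.68 − 0.04·362.212928 = -9.80851712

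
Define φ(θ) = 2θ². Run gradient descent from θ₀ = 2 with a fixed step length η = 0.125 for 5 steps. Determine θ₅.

φ′(θ) = 4θ
θ₁ = 2 − 0.125·8 = 1
θ₂ = 1 − 0.125·4 = 0.5
θ₃ = 0.5 − 0.125·2 = 0.25
θ₄ = 0.25 − 0.125·1 = 0.125
θ₅ = 0.125 − 0.125·0.5 = 0.0625

0.0625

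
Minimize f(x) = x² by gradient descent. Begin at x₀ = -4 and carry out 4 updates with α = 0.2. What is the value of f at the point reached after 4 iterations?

f′(x) = 2x
x₁ = -4 − 0.2·(-8) = -2.4
x₂ = -2.4 − 0.2·(-4.8) = -1.44
x₃ = -1.44 − 0.2·(-2.88) = -0.864
x₄ = -0.864 − 0.2·(-1.728) = -0.5184
f(-0.5184) = 0.26873856

0.26873856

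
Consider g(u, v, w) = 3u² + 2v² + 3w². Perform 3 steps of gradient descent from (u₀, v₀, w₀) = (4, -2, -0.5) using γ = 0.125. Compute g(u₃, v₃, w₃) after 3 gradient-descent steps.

∇g = (6u, 4v, 6w)
Step 1: at (4, -2, -0.5), ∇g = (24, -8, -3) → (4, -2, -0.5) − 0.125·(24, -8, -3) = (1, -1, -0.125)
Step 2: at (1, -1, -0.125), ∇g = (6, -4, -0.75) → (1, -1, -0.125) − 0.125·(6, -4, -0.75) = (0.25, -0.5, -0.03125)
Step 3: at (0.25, -0.5, -0.03125), ∇g = (1.5, -2, -0.1875) → (0.25, -0.5, -0.03125) − 0.125·(1.5, -2, -0.1875) = (0.0625, -0.25, -0.0078125)
g(0.0625, -0.25, -0.0078125) = 0.13690185546875

0.13690185546875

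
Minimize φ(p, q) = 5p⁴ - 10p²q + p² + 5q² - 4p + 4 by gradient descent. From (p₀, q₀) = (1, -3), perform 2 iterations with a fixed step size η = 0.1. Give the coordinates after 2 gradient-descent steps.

(610.224, 46.24)

∇φ = (20p³ - 20pq + 2p - 4, -10p² + 10q)
(p₁, q₁) = (1, -3) − 0.1·(78, -40) = (-6.8, 1)
(p₂, q₂) = (-6.8, 1) − 0.1·(-6170.24, -452.4) = (610.224, 46.24)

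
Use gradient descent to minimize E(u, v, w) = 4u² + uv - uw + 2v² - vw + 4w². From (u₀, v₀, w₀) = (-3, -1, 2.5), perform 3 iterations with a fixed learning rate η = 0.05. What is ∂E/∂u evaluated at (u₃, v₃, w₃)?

-4.3503125

∇E = (8u + v - w, u + 4v - w, -u - v + 8w)
Step 1: at (-3, -1, 2.5), ∇E = (-27.5, -9.5, 24) → (-3, -1, 2.5) − 0.05·(-27.5, -9.5, 24) = (-1.625, -0.525, 1.3)
Step 2: at (-1.625, -0.525, 1.3), ∇E = (-14.825, -5.025, 12.55) → (-1.625, -0.525, 1.3) − 0.05·(-14.825, -5.025, 12.55) = (-0.88375, -0.27375, 0.6725)
Step 3: at (-0.88375, -0.27375, 0.6725), ∇E = (-8.01625, -2.65125, 6.5375) → (-0.88375, -0.27375, 0.6725) − 0.05·(-8.01625, -2.65125, 6.5375) = (-0.4829375, -0.1411875, 0.345625)
∂E/∂u at (-0.4829375, -0.1411875, 0.345625) = -4.3503125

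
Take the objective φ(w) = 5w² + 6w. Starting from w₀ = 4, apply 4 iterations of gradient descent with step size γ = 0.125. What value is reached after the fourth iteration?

-0.58203125

φ′(w) = 10w + 6
Step 1: φ′(4) = 46; w₁ = 4 − 0.125·46 = -1.75
Step 2: φ′(-1.75) = -11.5; w₂ = -1.75 − 0.125·(-11.5) = -0.3125
Step 3: φ′(-0.3125) = 2.875; w₃ = -0.3125 − 0.125·2.875 = -0.671875
Step 4: φ′(-0.671875) = -0.71875; w₄ = -0.671875 − 0.125·(-0.71875) = -0.58203125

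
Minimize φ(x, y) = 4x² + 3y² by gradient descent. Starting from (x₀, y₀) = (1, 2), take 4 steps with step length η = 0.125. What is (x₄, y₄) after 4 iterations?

∇φ = (8x, 6y)
Step 1: at (1, 2), ∇φ = (8, 12) → (1, 2) − 0.125·(8, 12) = (0, 0.5)
Step 2: at (0, 0.5), ∇φ = (0, 3) → (0, 0.5) − 0.125·(0, 3) = (0, 0.125)
Step 3: at (0, 0.125), ∇φ = (0, 0.75) → (0, 0.125) − 0.125·(0, 0.75) = (0, 0.03125)
Step 4: at (0, 0.03125), ∇φ = (0, 0.1875) → (0, 0.03125) − 0.125·(0, 0.1875) = (0, 0.0078125)

(0, 0.0078125)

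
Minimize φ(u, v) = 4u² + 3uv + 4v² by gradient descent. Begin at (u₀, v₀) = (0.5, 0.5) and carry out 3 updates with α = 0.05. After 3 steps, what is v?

∇φ = (8u + 3v, 3u + 8v)
(u₁, v₁) = (0.5, 0.5) − 0.05·(5.5, 5.5) = (0.225, 0.225)
(u₂, v₂) = (0.225, 0.225) − 0.05·(2.475, 2.475) = (0.10125, 0.10125)
(u₃, v₃) = (0.10125, 0.10125) − 0.05·(1.11375, 1.11375) = (0.0455625, 0.0455625)
v = 0.0455625

0.0455625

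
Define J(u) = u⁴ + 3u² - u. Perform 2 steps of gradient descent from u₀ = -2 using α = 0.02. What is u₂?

J′(u) = 4u³ + 6u - 1
Step 1: J′(-2) = -45; u₁ = -2 − 0.02·(-45) = -1.1
Step 2: J′(-1.1) = -12.924; u₂ = -1.1 − 0.02·(-12.924) = -0.84152

-0.84152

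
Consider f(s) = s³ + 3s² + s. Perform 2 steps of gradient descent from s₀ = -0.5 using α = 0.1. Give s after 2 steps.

-0.2921875

f′(s) = 3s² + 6s + 1
Step 1: f′(-0.5) = -1.25; s₁ = -0.5 − 0.1·(-1.25) = -0.375
Step 2: f′(-0.375) = -0.828125; s₂ = -0.375 − 0.1·(-0.828125) = -0.2921875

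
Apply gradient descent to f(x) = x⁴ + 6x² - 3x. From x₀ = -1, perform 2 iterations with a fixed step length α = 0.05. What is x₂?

f′(x) = 4x³ + 12x - 3
Step 1: f′(-1) = -19; x₁ = -1 − 0.05·(-19) = -0.05
Step 2: f′(-0.05) = -3.6005; x₂ = -0.05 − 0.05·(-3.6005) = 0.130025

0.130025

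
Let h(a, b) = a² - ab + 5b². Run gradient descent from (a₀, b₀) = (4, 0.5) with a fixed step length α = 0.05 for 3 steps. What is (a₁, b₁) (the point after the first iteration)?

∇h = (2a - b, -a + 10b)
(a₁, b₁) = (4, 0.5) − 0.05·(7.5, 1) = (3.625, 0.45)

(3.625, 0.45)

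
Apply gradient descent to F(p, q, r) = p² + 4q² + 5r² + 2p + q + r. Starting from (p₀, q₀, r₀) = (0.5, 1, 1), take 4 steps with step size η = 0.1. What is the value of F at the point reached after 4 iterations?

∇F = (2p + 2, 8q + 1, 10r + 1)
(p₁, q₁, r₁) = (0.5, 1, 1) − 0.1·(3, 9, 11) = (0.2, 0.1, -0.1)
(p₂, q₂, r₂) = (0.2, 0.1, -0.1) − 0.1·(2.4, 1.8, 0) = (-0.04, -0.08, -0.1)
(p₃, q₃, r₃) = (-0.04, -0.08, -0.1) − 0.1·(1.92, 0.36, 0) = (-0.232, -0.116, -0.1)
(p₄, q₄, r₄) = (-0.232, -0.116, -0.1) − 0.1·(1.536, 0.072, 0) = (-0.3856, -0.1232, -0.1)
F(-0.3856, -0.1232, -0.1) = -0.73499968

-0.73499968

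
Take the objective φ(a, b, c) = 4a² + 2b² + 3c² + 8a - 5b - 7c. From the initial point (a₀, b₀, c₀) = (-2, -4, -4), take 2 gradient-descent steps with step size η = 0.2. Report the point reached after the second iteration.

(-1.36, 1.04, 0.96)

∇φ = (8a + 8, 4b - 5, 6c - 7)
Step 1: at (-2, -4, -4), ∇φ = (-8, -21, -31) → (-2, -4, -4) − 0.2·(-8, -21, -31) = (-0.4, 0.2, 2.2)
Step 2: at (-0.4, 0.2, 2.2), ∇φ = (4.8, -4.2, 6.2) → (-0.4, 0.2, 2.2) − 0.2·(4.8, -4.2, 6.2) = (-1.36, 1.04, 0.96)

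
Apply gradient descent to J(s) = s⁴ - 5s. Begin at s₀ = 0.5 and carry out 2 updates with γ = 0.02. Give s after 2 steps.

J′(s) = 4s³ - 5
s₁ = 0.5 − 0.02·(-4.5) = 0.59
s₂ = 0.59 − 0.02·(-4.178484) = 0.67356968

0.67356968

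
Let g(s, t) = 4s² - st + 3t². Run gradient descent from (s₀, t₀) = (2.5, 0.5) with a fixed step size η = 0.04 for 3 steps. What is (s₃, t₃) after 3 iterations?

(0.825728, 0.377088)

∇g = (8s - t, -s + 6t)
Step 1: at (2.5, 0.5), ∇g = (19.5, 0.5) → (2.5, 0.5) − 0.04·(19.5, 0.5) = (1.72, 0.48)
Step 2: at (1.72, 0.48), ∇g = (13.28, 1.16) → (1.72, 0.48) − 0.04·(13.28, 1.16) = (1.1888, 0.4336)
Step 3: at (1.1888, 0.4336), ∇g = (9.0768, 1.4128) → (1.1888, 0.4336) − 0.04·(9.0768, 1.4128) = (0.825728, 0.377088)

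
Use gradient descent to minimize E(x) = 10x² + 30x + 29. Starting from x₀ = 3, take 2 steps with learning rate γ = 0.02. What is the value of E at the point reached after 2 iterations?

32.744

E′(x) = 20x + 30
Step 1: E′(3) = 90; x₁ = 3 − 0.02·90 = 1.2
Step 2: E′(1.2) = 54; x₂ = 1.2 − 0.02·54 = 0.12
E(0.12) = 32.744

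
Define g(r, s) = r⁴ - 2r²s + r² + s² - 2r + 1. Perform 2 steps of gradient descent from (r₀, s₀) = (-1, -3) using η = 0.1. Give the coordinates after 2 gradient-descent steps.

∇g = (4r³ - 4rs + 2r - 2, -2r² + 2s)
(r₁, s₁) = (-1, -3) − 0.1·(-20, -8) = (1, -2.2)
(r₂, s₂) = (1, -2.2) − 0.1·(12.8, -6.4) = (-0.28, -1.56)

(-0.28, -1.56)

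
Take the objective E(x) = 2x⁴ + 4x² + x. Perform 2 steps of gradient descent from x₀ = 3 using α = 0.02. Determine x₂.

-0.58422912

E′(x) = 8x³ + 8x + 1
x₁ = 3 − 0.02·241 = -1.82
x₂ = -1.82 − 0.02·(-61.788544) = -0.58422912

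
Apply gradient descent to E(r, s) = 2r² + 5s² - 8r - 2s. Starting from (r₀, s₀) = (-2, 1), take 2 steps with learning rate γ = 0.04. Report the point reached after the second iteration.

(-0.8224, 0.488)

∇E = (4r - 8, 10s - 2)
Step 1: at (-2, 1), ∇E = (-16, 8) → (-2, 1) − 0.04·(-16, 8) = (-1.36, 0.68)
Step 2: at (-1.36, 0.68), ∇E = (-13.44, 4.8) → (-1.36, 0.68) − 0.04·(-13.44, 4.8) = (-0.8224, 0.488)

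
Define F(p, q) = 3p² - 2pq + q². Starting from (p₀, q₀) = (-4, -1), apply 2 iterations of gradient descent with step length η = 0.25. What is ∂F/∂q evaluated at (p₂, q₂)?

3

∇F = (6p - 2q, -2p + 2q)
Step 1: at (-4, -1), ∇F = (-22, 6) → (-4, -1) − 0.25·(-22, 6) = (1.5, -2.5)
Step 2: at (1.5, -2.5), ∇F = (14, -8) → (1.5, -2.5) − 0.25·(14, -8) = (-2, -0.5)
∂F/∂q at (-2, -0.5) = 3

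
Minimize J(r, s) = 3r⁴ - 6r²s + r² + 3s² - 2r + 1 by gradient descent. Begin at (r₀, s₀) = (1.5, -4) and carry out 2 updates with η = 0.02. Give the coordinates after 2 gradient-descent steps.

(0.01096792, -2.788852)

∇J = (12r³ - 12rs + 2r - 2, -6r² + 6s)
(r₁, s₁) = (1.5, -4) − 0.02·(113.5, -37.5) = (-0.77, -3.25)
(r₂, s₂) = (-0.77, -3.25) − 0.02·(-39.048396, -23.0574) = (0.01096792, -2.788852)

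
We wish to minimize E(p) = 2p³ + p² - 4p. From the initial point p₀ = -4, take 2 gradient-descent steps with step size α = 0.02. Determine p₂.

-9.244288

E′(p) = 6p² + 2p - 4
Step 1: E′(-4) = 84; p₁ = -4 − 0.02·84 = -5.68
Step 2: E′(-5.68) = 178.2144; p₂ = -5.68 − 0.02·178.2144 = -9.244288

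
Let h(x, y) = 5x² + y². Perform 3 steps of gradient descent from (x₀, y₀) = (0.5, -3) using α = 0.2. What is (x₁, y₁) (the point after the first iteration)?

∇h = (10x, 2y)
Step 1: at (0.5, -3), ∇h = (5, -6) → (0.5, -3) − 0.2·(5, -6) = (-0.5, -1.8)

(-0.5, -1.8)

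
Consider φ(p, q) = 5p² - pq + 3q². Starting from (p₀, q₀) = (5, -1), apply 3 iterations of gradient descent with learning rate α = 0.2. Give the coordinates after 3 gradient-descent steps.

∇φ = (10p - q, -p + 6q)
(p₁, q₁) = (5, -1) − 0.2·(51, -11) = (-5.2, 1.2)
(p₂, q₂) = (-5.2, 1.2) − 0.2·(-53.2, 12.4) = (5.44, -1.28)
(p₃, q₃) = (5.44, -1.28) − 0.2·(55.68, -13.12) = (-5.696, 1.344)

(-5.696, 1.344)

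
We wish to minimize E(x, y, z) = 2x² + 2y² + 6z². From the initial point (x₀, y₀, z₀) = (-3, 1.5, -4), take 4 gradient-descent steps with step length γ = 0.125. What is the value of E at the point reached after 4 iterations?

0.462890625

∇E = (4x, 4y, 12z)
Step 1: at (-3, 1.5, -4), ∇E = (-12, 6, -48) → (-3, 1.5, -4) − 0.125·(-12, 6, -48) = (-1.5, 0.75, 2)
Step 2: at (-1.5, 0.75, 2), ∇E = (-6, 3, 24) → (-1.5, 0.75, 2) − 0.125·(-6, 3, 24) = (-0.75, 0.375, -1)
Step 3: at (-0.75, 0.375, -1), ∇E = (-3, 1.5, -12) → (-0.75, 0.375, -1) − 0.125·(-3, 1.5, -12) = (-0.375, 0.1875, 0.5)
Step 4: at (-0.375, 0.1875, 0.5), ∇E = (-1.5, 0.75, 6) → (-0.375, 0.1875, 0.5) − 0.125·(-1.5, 0.75, 6) = (-0.1875, 0.09375, -0.25)
E(-0.1875, 0.09375, -0.25) = 0.462890625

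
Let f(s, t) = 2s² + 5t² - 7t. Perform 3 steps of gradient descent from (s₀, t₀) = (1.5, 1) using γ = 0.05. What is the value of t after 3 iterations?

0.7375

∇f = (4s, 10t - 7)
(s₁, t₁) = (1.5, 1) − 0.05·(6, 3) = (1.2, 0.85)
(s₂, t₂) = (1.2, 0.85) − 0.05·(4.8, 1.5) = (0.96, 0.775)
(s₃, t₃) = (0.96, 0.775) − 0.05·(3.84, 0.75) = (0.768, 0.7375)
t = 0.7375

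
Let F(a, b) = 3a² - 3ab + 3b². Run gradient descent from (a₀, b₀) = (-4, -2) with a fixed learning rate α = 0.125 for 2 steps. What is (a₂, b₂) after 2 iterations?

∇F = (6a - 3b, -3a + 6b)
Step 1: at (-4, -2), ∇F = (-18, 0) → (-4, -2) − 0.125·(-18, 0) = (-1.75, -2)
Step 2: at (-1.75, -2), ∇F = (-4.5, -6.75) → (-1.75, -2) − 0.125·(-4.5, -6.75) = (-1.1875, -1.15625)

(-1.1875, -1.15625)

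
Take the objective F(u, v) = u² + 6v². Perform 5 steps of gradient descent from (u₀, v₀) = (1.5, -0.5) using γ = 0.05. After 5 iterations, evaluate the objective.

0.784683776625

∇F = (2u, 12v)
Step 1: at (1.5, -0.5), ∇F = (3, -6) → (1.5, -0.5) − 0.05·(3, -6) = (1.35, -0.2)
Step 2: at (1.35, -0.2), ∇F = (2.7, -2.4) → (1.35, -0.2) − 0.05·(2.7, -2.4) = (1.215, -0.08)
Step 3: at (1.215, -0.08), ∇F = (2.43, -0.96) → (1.215, -0.08) − 0.05·(2.43, -0.96) = (1.0935, -0.032)
Step 4: at (1.0935, -0.032), ∇F = (2.187, -0.384) → (1.0935, -0.032) − 0.05·(2.187, -0.384) = (0.98415, -0.0128)
Step 5: at (0.98415, -0.0128), ∇F = (1.9683, -0.1536) → (0.98415, -0.0128) − 0.05·(1.9683, -0.1536) = (0.885735, -0.00512)
F(0.885735, -0.00512) = 0.784683776625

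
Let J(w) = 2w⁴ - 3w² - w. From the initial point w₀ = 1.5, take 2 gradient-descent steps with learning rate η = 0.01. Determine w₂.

J′(w) = 8w³ - 6w - 1
w₁ = 1.5 − 0.01·17 = 1.33
w₂ = 1.33 − 0.01·9.841096 = 1.23158904

1.23158904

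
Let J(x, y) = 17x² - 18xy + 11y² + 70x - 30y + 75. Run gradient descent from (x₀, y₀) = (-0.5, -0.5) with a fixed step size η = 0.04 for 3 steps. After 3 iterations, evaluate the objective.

24.714152384512

∇J = (34x - 18y + 70, -18x + 22y - 30)
Step 1: at (-0.5, -0.5), ∇J = (62, -32) → (-0.5, -0.5) − 0.04·(62, -32) = (-2.98, 0.78)
Step 2: at (-2.98, 0.78), ∇J = (-45.36, 40.8) → (-2.98, 0.78) − 0.04·(-45.36, 40.8) = (-1.1656, -0.852)
Step 3: at (-1.1656, -0.852), ∇J = (45.7056, -27.7632) → (-1.1656, -0.852) − 0.04·(45.7056, -27.7632) = (-2.993824, 0.258528)
J(-2.993824, 0.258528) = 24.714152384512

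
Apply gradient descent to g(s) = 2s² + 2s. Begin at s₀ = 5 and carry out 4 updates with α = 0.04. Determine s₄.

2.23829248

g′(s) = 4s + 2
s₁ = 5 − 0.04·22 = 4.12
s₂ = 4.12 − 0.04·18.48 = 3.3808
s₃ = 3.3808 − 0.04·15.5232 = 2.759872
s₄ = 2.759872 − 0.04·13.039488 = 2.23829248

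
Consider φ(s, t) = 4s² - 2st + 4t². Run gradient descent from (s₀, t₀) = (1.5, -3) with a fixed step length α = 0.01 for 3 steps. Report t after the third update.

-2.263188

∇φ = (8s - 2t, -2s + 8t)
(s₁, t₁) = (1.5, -3) − 0.01·(18, -27) = (1.32, -2.73)
(s₂, t₂) = (1.32, -2.73) − 0.01·(16.02, -24.48) = (1.1598, -2.4852)
(s₃, t₃) = (1.1598, -2.4852) − 0.01·(14.2488, -22.2012) = (1.017312, -2.263188)
t = -2.263188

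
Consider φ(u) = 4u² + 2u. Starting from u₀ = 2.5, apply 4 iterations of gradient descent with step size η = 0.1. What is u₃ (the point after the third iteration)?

φ′(u) = 8u + 2
Step 1: φ′(2.5) = 22; u₁ = 2.5 − 0.1·22 = 0.3
Step 2: φ′(0.3) = 4.4; u₂ = 0.3 − 0.1·4.4 = -0.14
Step 3: φ′(-0.14) = 0.88; u₃ = -0.14 − 0.1·0.88 = -0.228

-0.228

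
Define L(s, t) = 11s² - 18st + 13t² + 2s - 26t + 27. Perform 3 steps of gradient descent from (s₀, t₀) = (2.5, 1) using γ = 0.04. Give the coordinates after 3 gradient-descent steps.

(1.321312, 2.450944)

∇L = (22s - 18t + 2, -18s + 26t - 26)
(s₁, t₁) = (2.5, 1) − 0.04·(39, -45) = (0.94, 2.8)
(s₂, t₂) = (0.94, 2.8) − 0.04·(-27.72, 29.88) = (2.0488, 1.6048)
(s₃, t₃) = (2.0488, 1.6048) − 0.04·(18.1872, -21.1536) = (1.321312, 2.450944)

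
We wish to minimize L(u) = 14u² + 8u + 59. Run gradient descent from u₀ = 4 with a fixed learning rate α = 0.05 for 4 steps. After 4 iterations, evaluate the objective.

L′(u) = 28u + 8
u₁ = 4 − 0.05·120 = -2
u₂ = -2 − 0.05·(-48) = 0.4
u₃ = 0.4 − 0.05·19.2 = -0.56
u₄ = -0.56 − 0.05·(-7.68) = -0.176
L(-0.176) = 58.025664

58.025664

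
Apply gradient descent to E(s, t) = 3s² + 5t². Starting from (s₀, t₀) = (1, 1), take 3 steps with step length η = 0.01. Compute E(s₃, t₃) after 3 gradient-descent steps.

4.726814343168

∇E = (6s, 10t)
(s₁, t₁) = (1, 1) − 0.01·(6, 10) = (0.94, 0.9)
(s₂, t₂) = (0.94, 0.9) − 0.01·(5.64, 9) = (0.8836, 0.81)
(s₃, t₃) = (0.8836, 0.81) − 0.01·(5.3016, 8.1) = (0.830584, 0.729)
E(0.830584, 0.729) = 4.726814343168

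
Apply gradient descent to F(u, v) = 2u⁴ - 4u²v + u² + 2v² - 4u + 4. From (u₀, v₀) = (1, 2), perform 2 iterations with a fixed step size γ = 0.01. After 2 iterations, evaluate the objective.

1.223728169472

∇F = (8u³ - 8uv + 2u - 4, -4u² + 4v)
Step 1: at (1, 2), ∇F = (-10, 4) → (1, 2) − 0.01·(-10, 4) = (1.1, 1.96)
Step 2: at (1.1, 1.96), ∇F = (-8.4, 3) → (1.1, 1.96) − 0.01·(-8.4, 3) = (1.184, 1.93)
F(1.184, 1.93) = 1.223728169472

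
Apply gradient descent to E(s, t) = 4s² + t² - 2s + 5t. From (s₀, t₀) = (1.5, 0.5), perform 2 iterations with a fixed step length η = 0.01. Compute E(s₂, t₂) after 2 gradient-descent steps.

∇E = (8s - 2, 2t + 5)
Step 1: at (1.5, 0.5), ∇E = (10, 6) → (1.5, 0.5) − 0.01·(10, 6) = (1.4, 0.44)
Step 2: at (1.4, 0.44), ∇E = (9.2, 5.88) → (1.4, 0.44) − 0.01·(9.2, 5.88) = (1.308, 0.3812)
E(1.308, 0.3812) = 6.27876944

6.27876944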